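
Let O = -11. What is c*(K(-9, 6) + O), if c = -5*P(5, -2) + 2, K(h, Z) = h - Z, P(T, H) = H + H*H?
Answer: 208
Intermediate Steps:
P(T, H) = H + H**2
c = -8 (c = -(-10)*(1 - 2) + 2 = -(-10)*(-1) + 2 = -5*2 + 2 = -10 + 2 = -8)
c*(K(-9, 6) + O) = -8*((-9 - 1*6) - 11) = -8*((-9 - 6) - 11) = -8*(-15 - 11) = -8*(-26) = 208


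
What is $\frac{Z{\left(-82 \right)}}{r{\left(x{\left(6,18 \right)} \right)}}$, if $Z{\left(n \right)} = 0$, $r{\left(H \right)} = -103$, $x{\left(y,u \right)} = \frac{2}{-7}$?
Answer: $0$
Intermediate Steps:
$x{\left(y,u \right)} = - \frac{2}{7}$ ($x{\left(y,u \right)} = 2 \left(- \frac{1}{7}\right) = - \frac{2}{7}$)
$\frac{Z{\left(-82 \right)}}{r{\left(x{\left(6,18 \right)} \right)}} = \frac{0}{-103} = 0 \left(- \frac{1}{103}\right) = 0$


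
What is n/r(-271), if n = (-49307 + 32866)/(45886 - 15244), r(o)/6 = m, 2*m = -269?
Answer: 16441/24728094 ≈ 0.00066487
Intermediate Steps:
m = -269/2 (m = (½)*(-269) = -269/2 ≈ -134.50)
r(o) = -807 (r(o) = 6*(-269/2) = -807)
n = -16441/30642 ≈ -0.53655
n/r(-271) = -16441/30642/(-807) = -16441/30642*(-1/807) = 16441/24728094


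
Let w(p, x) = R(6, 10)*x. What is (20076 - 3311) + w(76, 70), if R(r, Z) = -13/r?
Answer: 49840/3 ≈ 16613.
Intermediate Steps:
w(p, x) = -13*x/6 (w(p, x) = (-13/6)*x = (-13*⅙)*x = -13*x/6)
(20076 - 3311) + w(76, 70) = (20076 - 3311) - 13/6*70 = 16765 - 455/3 = 49840/3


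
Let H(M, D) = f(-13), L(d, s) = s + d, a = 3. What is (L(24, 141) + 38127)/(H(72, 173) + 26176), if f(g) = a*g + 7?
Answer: 9573/6536 ≈ 1.4647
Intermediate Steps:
L(d, s) = d + s
f(g) = 7 + 3*g (f(g) = 3*g + 7 = 7 + 3*g)
H(M, D) = -32 (H(M, D) = 7 + 3*(-13) = 7 - 39 = -32)
(L(24, 141) + 38127)/(H(72, 173) + 26176) = ((24 + 141) + 38127)/(-32 + 26176) = (165 + 38127)/26144 = 38292*(1/26144) = 9573/6536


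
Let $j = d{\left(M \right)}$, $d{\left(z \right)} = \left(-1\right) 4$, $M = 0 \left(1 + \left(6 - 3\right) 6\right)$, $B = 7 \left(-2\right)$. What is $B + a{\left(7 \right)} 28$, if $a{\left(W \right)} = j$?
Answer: $-126$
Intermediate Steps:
$B = -14$
$M = 0$ ($M = 0 \left(1 + 3 \cdot 6\right) = 0 \left(1 + 18\right) = 0 \cdot 19 = 0$)
$d{\left(z \right)} = -4$
$j = -4$
$a{\left(W \right)} = -4$
$B + a{\left(7 \right)} 28 = -14 - 112 = -126$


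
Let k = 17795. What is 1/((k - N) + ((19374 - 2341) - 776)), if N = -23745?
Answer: 1/57797 ≈ 1.7302e-5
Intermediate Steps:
1/((k - N) + ((19374 - 2341) - 776)) = 1/((17795 - 1*(-23745)) + ((19374 - 2341) - 776)) = 1/((17795 + 23745) + (17033 - 776)) = 1/(41540 + 16257) = 1/57797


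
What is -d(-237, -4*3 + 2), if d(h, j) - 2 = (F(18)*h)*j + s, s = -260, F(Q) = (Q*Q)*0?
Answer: 258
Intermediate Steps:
F(Q) = 0 (F(Q) = Q²*0 = 0)
d(h, j) = -258 (d(h, j) = 2 + ((0*h)*j - 260) = 2 + (0*j - 260) = 2 + (0 - 260) = 2 - 260 = -258)
-d(-237, -4*3 + 2) = -1*(-258) = 258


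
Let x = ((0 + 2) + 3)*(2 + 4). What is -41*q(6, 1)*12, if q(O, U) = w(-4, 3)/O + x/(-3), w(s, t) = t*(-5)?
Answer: 6150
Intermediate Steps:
w(s, t) = -5*t
x = 30 (x = (2 + 3)*6 = 5*6 = 30)
q(O, U) = -10 - 15/O (q(O, U) = (-5*3)/O + 30/(-3) = -15/O + 30*(-1/3) = -15/O - 10 = -10 - 15/O)
-41*q(6, 1)*12 = -41*(-10 - 15/6)*12 = -41*(-10 - 15*1/6)*12 = -41*(-10 - 5/2)*12 = -41*(-25/2)*12 = (1025/2)*12 = 6150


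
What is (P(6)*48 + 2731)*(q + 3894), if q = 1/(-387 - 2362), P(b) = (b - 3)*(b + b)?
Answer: 47731833695/2749 ≈ 1.7363e+7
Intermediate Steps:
P(b) = 2*b*(-3 + b) (P(b) = (-3 + b)*(2*b) = 2*b*(-3 + b))
q = -1/2749 (q = 1/(-2749) = -1/2749 ≈ -0.00036377)
(P(6)*48 + 2731)*(q + 3894) = ((2*6*(-3 + 6))*48 + 2731)*(-1/2749 + 3894) = ((2*6*3)*48 + 2731)*(10704605/2749) = (36*48 + 2731)*(10704605/2749) = (1728 + 2731)*(10704605/2749) = 4459*(10704605/2749) = 47731833695/2749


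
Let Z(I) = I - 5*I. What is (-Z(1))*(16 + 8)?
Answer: 96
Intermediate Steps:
Z(I) = -4*I
(-Z(1))*(16 + 8) = (-(-4))*(16 + 8) = -1*(-4)*24 = 4*24 = 96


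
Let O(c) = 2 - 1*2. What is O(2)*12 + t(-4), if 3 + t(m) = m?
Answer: -7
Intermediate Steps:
O(c) = 0 (O(c) = 2 - 2 = 0)
t(m) = -3 + m
O(2)*12 + t(-4) = 0*12 + (-3 - 4) = 0 - 7 = -7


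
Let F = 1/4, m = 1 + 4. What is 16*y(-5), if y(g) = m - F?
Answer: 76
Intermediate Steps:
m = 5
F = 1/4 ≈ 0.25000
y(g) = 19/4 (y(g) = 5 - 1*1/4 = 5 - 1/4 = 19/4)
16*y(-5) = 16*(19/4) = 76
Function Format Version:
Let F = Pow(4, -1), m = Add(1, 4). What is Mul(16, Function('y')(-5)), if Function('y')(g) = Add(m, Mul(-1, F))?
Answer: 76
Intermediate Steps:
m = 5
F = Rational(1, 4) ≈ 0.25000
Function('y')(g) = Rational(19, 4) (Function('y')(g) = Add(5, Mul(-1, Rational(1, 4))) = Add(5, Rational(-1, 4)) = Rational(19, 4))
Mul(16, Function('y')(-5)) = Mul(16, Rational(19, 4)) = 76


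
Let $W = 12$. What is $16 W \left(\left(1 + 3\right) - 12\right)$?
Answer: $-1536$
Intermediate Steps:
$16 W \left(\left(1 + 3\right) - 12\right) = 16 \cdot 12 \left(\left(1 + 3\right) - 12\right) = 192 \left(4 - 12\right) = 192 \left(-8\right) = -1536$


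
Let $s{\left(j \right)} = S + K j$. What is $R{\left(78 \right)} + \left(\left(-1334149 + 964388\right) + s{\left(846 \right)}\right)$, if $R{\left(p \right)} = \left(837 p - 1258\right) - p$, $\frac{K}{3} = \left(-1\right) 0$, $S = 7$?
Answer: $-305804$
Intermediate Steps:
$K = 0$ ($K = 3 \left(\left(-1\right) 0\right) = 3 \cdot 0 = 0$)
$s{\left(j \right)} = 7$ ($s{\left(j \right)} = 7 + 0 j = 7 + 0 = 7$)
$R{\left(p \right)} = -1258 + 836 p$ ($R{\left(p \right)} = \left(-1258 + 837 p\right) - p = -1258 + 836 p$)
$R{\left(78 \right)} + \left(\left(-1334149 + 964388\right) + s{\left(846 \right)}\right) = \left(-1258 + 836 \cdot 78\right) + \left(\left(-1334149 + 964388\right) + 7\right) = \left(-1258 + 65208\right) + \left(-369761 + 7\right) = 63950 - 369754 = -305804$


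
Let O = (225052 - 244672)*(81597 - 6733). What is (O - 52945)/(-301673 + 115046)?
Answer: 1468884625/186627 ≈ 7870.7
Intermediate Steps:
O = -1468831680 (O = -19620*74864 = -1468831680)
(O - 52945)/(-301673 + 115046) = (-1468831680 - 52945)/(-301673 + 115046) = -1468884625/(-186627) = -1468884625*(-1/186627) = 1468884625/186627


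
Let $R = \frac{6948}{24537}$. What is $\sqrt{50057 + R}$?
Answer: $\frac{\sqrt{3348634066901}}{8179} \approx 223.73$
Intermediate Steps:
$R = \frac{2316}{8179}$ ($R = 6948 \cdot \frac{1}{24537} = \frac{2316}{8179} \approx 0.28316$)
$\sqrt{50057 + R} = \sqrt{50057 + \frac{2316}{8179}} = \sqrt{\frac{409418519}{8179}} = \frac{\sqrt{3348634066901}}{8179}$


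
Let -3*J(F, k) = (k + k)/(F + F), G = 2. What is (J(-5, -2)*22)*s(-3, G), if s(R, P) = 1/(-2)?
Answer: 22/15 ≈ 1.4667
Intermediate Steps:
J(F, k) = -k/(3*F) (J(F, k) = -(k + k)/(3*(F + F)) = -2*k/(3*(2*F)) = -2*k*1/(2*F)/3 = -k/(3*F))
s(R, P) = -½
(J(-5, -2)*22)*s(-3, G) = (-⅓*(-2)/(-5)*22)*(-½) = (-⅓*(-2)*(-⅕)*22)*(-½) = -2/15*22*(-½) = -44/15*(-½) = 22/15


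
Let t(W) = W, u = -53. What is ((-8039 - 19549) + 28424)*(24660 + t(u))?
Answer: 20571452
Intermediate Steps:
((-8039 - 19549) + 28424)*(24660 + t(u)) = ((-8039 - 19549) + 28424)*(24660 - 53) = (-27588 + 28424)*24607 = 836*24607 = 20571452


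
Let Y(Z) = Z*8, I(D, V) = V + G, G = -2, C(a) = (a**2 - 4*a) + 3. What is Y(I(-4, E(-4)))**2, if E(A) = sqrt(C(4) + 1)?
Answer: 0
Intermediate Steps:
C(a) = 3 + a**2 - 4*a
E(A) = 2 (E(A) = sqrt((3 + 4**2 - 4*4) + 1) = sqrt((3 + 16 - 16) + 1) = sqrt(3 + 1) = sqrt(4) = 2)
I(D, V) = -2 + V (I(D, V) = V - 2 = -2 + V)
Y(Z) = 8*Z
Y(I(-4, E(-4)))**2 = (8*(-2 + 2))**2 = (8*0)**2 = 0**2 = 0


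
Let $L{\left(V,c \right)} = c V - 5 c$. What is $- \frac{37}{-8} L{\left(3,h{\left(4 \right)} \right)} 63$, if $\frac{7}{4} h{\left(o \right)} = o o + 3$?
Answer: $-6327$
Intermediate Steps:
$h{\left(o \right)} = \frac{12}{7} + \frac{4 o^{2}}{7}$ ($h{\left(o \right)} = \frac{4 \left(o o + 3\right)}{7} = \frac{4 \left(o^{2} + 3\right)}{7} = \frac{4 \left(3 + o^{2}\right)}{7} = \frac{12}{7} + \frac{4 o^{2}}{7}$)
$L{\left(V,c \right)} = - 5 c + V c$ ($L{\left(V,c \right)} = V c - 5 c = - 5 c + V c$)
$- \frac{37}{-8} L{\left(3,h{\left(4 \right)} \right)} 63 = - \frac{37}{-8} \left(\frac{12}{7} + \frac{4 \cdot 4^{2}}{7}\right) \left(-5 + 3\right) 63 = \left(-37\right) \left(- \frac{1}{8}\right) \left(\frac{12}{7} + \frac{4}{7} \cdot 16\right) \left(-2\right) 63 = \frac{37 \left(\frac{12}{7} + \frac{64}{7}\right) \left(-2\right)}{8} \cdot 63 = \frac{37 \cdot \frac{76}{7} \left(-2\right)}{8} \cdot 63 = \frac{37}{8} \left(- \frac{152}{7}\right) 63 = \left(- \frac{703}{7}\right) 63 = -6327$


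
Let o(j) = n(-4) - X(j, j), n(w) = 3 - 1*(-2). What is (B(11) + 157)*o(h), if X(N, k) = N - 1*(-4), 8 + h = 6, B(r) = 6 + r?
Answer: 522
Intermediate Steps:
h = -2 (h = -8 + 6 = -2)
n(w) = 5 (n(w) = 3 + 2 = 5)
X(N, k) = 4 + N (X(N, k) = N + 4 = 4 + N)
o(j) = 1 - j (o(j) = 5 - (4 + j) = 5 + (-4 - j) = 1 - j)
(B(11) + 157)*o(h) = ((6 + 11) + 157)*(1 - 1*(-2)) = (17 + 157)*(1 + 2) = 174*3 = 522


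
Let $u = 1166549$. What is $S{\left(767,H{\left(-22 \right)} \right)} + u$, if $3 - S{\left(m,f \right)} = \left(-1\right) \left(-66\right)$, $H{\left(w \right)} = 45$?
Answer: $1166486$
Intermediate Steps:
$S{\left(m,f \right)} = -63$ ($S{\left(m,f \right)} = 3 - \left(-1\right) \left(-66\right) = 3 - 66 = -63$)
$S{\left(767,H{\left(-22 \right)} \right)} + u = -63 + 1166549 = 1166486$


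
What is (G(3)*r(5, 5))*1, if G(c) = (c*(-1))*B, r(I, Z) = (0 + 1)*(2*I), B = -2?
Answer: 60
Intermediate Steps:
r(I, Z) = 2*I (r(I, Z) = 1*(2*I) = 2*I)
G(c) = 2*c (G(c) = (c*(-1))*(-2) = -c*(-2) = 2*c)
(G(3)*r(5, 5))*1 = ((2*3)*(2*5))*1 = (6*10)*1 = 60*1 = 60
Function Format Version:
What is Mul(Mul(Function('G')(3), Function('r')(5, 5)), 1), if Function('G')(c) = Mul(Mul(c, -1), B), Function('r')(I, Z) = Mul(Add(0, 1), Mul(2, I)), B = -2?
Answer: 60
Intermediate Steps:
Function('r')(I, Z) = Mul(2, I) (Function('r')(I, Z) = Mul(1, Mul(2, I)) = Mul(2, I))
Function('G')(c) = Mul(2, c) (Function('G')(c) = Mul(Mul(c, -1), -2) = Mul(Mul(-1, c), -2) = Mul(2, c))
Mul(Mul(Function('G')(3), Function('r')(5, 5)), 1) = Mul(Mul(Mul(2, 3), Mul(2, 5)), 1) = Mul(Mul(6, 10), 1) = Mul(60, 1) = 60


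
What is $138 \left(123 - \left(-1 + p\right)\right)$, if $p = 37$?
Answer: $12006$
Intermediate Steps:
$138 \left(123 - \left(-1 + p\right)\right) = 138 \left(123 - 36\right) = 138 \cdot 87 = 12006$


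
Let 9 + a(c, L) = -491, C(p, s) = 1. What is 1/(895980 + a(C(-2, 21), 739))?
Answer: 1/895480 ≈ 1.1167e-6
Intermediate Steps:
a(c, L) = -500 (a(c, L) = -9 - 491 = -500)
1/(895980 + a(C(-2, 21), 739)) = 1/(895980 - 500) = 1/895480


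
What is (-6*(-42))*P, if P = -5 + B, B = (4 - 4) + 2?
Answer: -756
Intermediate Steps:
B = 2 (B = 0 + 2 = 2)
P = -3 (P = -5 + 2 = -3)
(-6*(-42))*P = -6*(-42)*(-3) = 252*(-3) = -756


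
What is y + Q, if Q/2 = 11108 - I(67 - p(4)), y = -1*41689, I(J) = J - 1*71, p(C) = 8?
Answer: -19449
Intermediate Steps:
I(J) = -71 + J (I(J) = J - 71 = -71 + J)
y = -41689
Q = 22240 (Q = 2*(11108 - (-71 + (67 - 1*8))) = 2*(11108 - (-71 + (67 - 8))) = 2*(11108 - (-71 + 59)) = 2*(11108 - 1*(-12)) = 2*(11108 + 12) = 2*11120 = 22240)
y + Q = -41689 + 22240 = -19449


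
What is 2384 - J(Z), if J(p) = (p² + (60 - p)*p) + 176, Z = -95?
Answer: 7908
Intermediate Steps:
J(p) = 176 + p² + p*(60 - p) (J(p) = (p² + p*(60 - p)) + 176 = 176 + p² + p*(60 - p))
2384 - J(Z) = 2384 - (176 + 60*(-95)) = 2384 - (176 - 5700) = 2384 - 1*(-5524) = 2384 + 5524 = 7908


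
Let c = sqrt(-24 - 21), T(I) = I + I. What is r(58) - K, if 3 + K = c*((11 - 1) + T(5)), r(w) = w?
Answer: 61 - 60*I*sqrt(5) ≈ 61.0 - 134.16*I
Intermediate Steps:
T(I) = 2*I
c = 3*I*sqrt(5) (c = sqrt(-45) = 3*I*sqrt(5) ≈ 6.7082*I)
K = -3 + 60*I*sqrt(5) (K = -3 + (3*I*sqrt(5))*((11 - 1) + 2*5) = -3 + (3*I*sqrt(5))*(10 + 10) = -3 + (3*I*sqrt(5))*20 = -3 + 60*I*sqrt(5) ≈ -3.0 + 134.16*I)
r(58) - K = 58 - (-3 + 60*I*sqrt(5)) = 58 + (3 - 60*I*sqrt(5)) = 61 - 60*I*sqrt(5)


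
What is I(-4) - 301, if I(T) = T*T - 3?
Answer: -288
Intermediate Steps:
I(T) = -3 + T**2 (I(T) = T**2 - 3 = -3 + T**2)
I(-4) - 301 = (-3 + (-4)**2) - 301 = (-3 + 16) - 301 = 13 - 301 = -288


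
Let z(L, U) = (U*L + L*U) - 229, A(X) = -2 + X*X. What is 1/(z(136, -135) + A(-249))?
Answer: 1/25050 ≈ 3.9920e-5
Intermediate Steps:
A(X) = -2 + X**2
z(L, U) = -229 + 2*L*U (z(L, U) = (L*U + L*U) - 229 = 2*L*U - 229 = -229 + 2*L*U)
1/(z(136, -135) + A(-249)) = 1/((-229 + 2*136*(-135)) + (-2 + (-249)**2)) = 1/((-229 - 36720) + (-2 + 62001)) = 1/(-36949 + 61999) = 1/25050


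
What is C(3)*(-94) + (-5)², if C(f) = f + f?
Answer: -539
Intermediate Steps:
C(f) = 2*f
C(3)*(-94) + (-5)² = (2*3)*(-94) + (-5)² = 6*(-94) + 25 = -564 + 25 = -539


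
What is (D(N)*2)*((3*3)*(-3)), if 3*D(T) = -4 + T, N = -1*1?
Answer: 90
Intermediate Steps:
N = -1
D(T) = -4/3 + T/3 (D(T) = (-4 + T)/3 = -4/3 + T/3)
(D(N)*2)*((3*3)*(-3)) = ((-4/3 + (⅓)*(-1))*2)*((3*3)*(-3)) = ((-4/3 - ⅓)*2)*(9*(-3)) = -5/3*2*(-27) = -10/3*(-27) = 90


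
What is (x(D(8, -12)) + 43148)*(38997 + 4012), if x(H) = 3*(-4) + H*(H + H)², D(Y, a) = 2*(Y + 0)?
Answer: 2559895680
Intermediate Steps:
D(Y, a) = 2*Y
x(H) = -12 + 4*H³ (x(H) = -12 + H*(2*H)² = -12 + H*(4*H²) = -12 + 4*H³)
(x(D(8, -12)) + 43148)*(38997 + 4012) = ((-12 + 4*(2*8)³) + 43148)*(38997 + 4012) = ((-12 + 4*16³) + 43148)*43009 = ((-12 + 4*4096) + 43148)*43009 = ((-12 + 16384) + 43148)*43009 = (16372 + 43148)*43009 = 59520*43009 = 2559895680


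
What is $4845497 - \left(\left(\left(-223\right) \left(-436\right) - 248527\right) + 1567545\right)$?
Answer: $3429251$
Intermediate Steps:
$4845497 - \left(\left(\left(-223\right) \left(-436\right) - 248527\right) + 1567545\right) = 4845497 - \left(\left(97228 - 248527\right) + 1567545\right) = 4845497 - \left(-151299 + 1567545\right) = 4845497 - 1416246 = 3429251$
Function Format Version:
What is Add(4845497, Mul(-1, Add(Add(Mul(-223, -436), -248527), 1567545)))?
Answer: 3429251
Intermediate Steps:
Add(4845497, Mul(-1, Add(Add(Mul(-223, -436), -248527), 1567545))) = Add(4845497, Mul(-1, Add(Add(97228, -248527), 1567545))) = Add(4845497, Mul(-1, Add(-151299, 1567545))) = Add(4845497, Mul(-1, 1416246)) = Add(4845497, -1416246) = 3429251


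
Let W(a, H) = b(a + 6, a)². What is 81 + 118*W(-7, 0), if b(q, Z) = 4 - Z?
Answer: 14359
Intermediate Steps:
W(a, H) = (4 - a)²
81 + 118*W(-7, 0) = 81 + 118*(-4 - 7)² = 81 + 118*(-11)² = 81 + 118*121 = 81 + 14278 = 14359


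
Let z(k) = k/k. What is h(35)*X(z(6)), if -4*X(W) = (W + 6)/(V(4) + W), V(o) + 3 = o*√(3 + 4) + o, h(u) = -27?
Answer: -7/8 + 7*√7/4 ≈ 3.7551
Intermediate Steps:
V(o) = -3 + o + o*√7 (V(o) = -3 + (o*√(3 + 4) + o) = -3 + (o*√7 + o) = -3 + (o + o*√7) = -3 + o + o*√7)
z(k) = 1
X(W) = -(6 + W)/(4*(1 + W + 4*√7)) (X(W) = -(W + 6)/(4*((-3 + 4 + 4*√7) + W)) = -(6 + W)/(4*((1 + 4*√7) + W)) = -(6 + W)/(4*(1 + W + 4*√7)))
h(35)*X(z(6)) = -27*(-6 - 1*1)/(4*(1 + 1 + 4*√7)) = -27*(-6 - 1)/(4*(2 + 4*√7)) = -27*(-7)/(4*(2 + 4*√7)) = -(-189)/(4*(2 + 4*√7)) = 189/(4*(2 + 4*√7))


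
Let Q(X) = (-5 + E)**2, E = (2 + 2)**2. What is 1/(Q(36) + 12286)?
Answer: 1/12407 ≈ 8.0600e-5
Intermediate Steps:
E = 16 (E = 4**2 = 16)
Q(X) = 121 (Q(X) = (-5 + 16)**2 = 11**2 = 121)
1/(Q(36) + 12286) = 1/(121 + 12286) = 1/12407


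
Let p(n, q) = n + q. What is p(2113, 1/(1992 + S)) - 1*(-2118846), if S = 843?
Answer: 6012918766/2835 ≈ 2.1210e+6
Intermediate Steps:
p(2113, 1/(1992 + S)) - 1*(-2118846) = (2113 + 1/(1992 + 843)) - 1*(-2118846) = (2113 + 1/2835) + 2118846 = 5990356/2835 + 2118846 = 6012918766/2835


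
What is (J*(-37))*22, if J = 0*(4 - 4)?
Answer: 0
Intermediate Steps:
J = 0 (J = 0*0 = 0)
(J*(-37))*22 = (0*(-37))*22 = 0*22 = 0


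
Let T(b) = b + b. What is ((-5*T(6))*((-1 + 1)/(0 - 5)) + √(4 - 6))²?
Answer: -2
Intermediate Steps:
T(b) = 2*b
((-5*T(6))*((-1 + 1)/(0 - 5)) + √(4 - 6))² = ((-10*6)*((-1 + 1)/(0 - 5)) + √(4 - 6))² = ((-5*12)*(0/(-5)) + √(-2))² = (-0*(-1)/5 + I*√2)² = (-60*0 + I*√2)² = (0 + I*√2)² = (I*√2)² = -2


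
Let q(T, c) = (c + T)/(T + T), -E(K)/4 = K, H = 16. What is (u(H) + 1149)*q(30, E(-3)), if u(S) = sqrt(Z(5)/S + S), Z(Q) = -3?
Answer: 8043/10 + 7*sqrt(253)/40 ≈ 807.08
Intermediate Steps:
E(K) = -4*K
q(T, c) = (T + c)/(2*T) (q(T, c) = (T + c)/((2*T)) = (T + c)*(1/(2*T)) = (T + c)/(2*T))
u(S) = sqrt(S - 3/S) (u(S) = sqrt(-3/S + S) = sqrt(S - 3/S))
(u(H) + 1149)*q(30, E(-3)) = (sqrt(16 - 3/16) + 1149)*((1/2)*(30 - 4*(-3))/30) = (sqrt(16 - 3*1/16) + 1149)*((1/2)*(1/30)*(30 + 12)) = (sqrt(16 - 3/16) + 1149)*((1/2)*(1/30)*42) = (sqrt(253/16) + 1149)*(7/10) = (sqrt(253)/4 + 1149)*(7/10) = (1149 + sqrt(253)/4)*(7/10) = 8043/10 + 7*sqrt(253)/40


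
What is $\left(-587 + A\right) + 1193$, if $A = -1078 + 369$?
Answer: $-103$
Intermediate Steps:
$A = -709$
$\left(-587 + A\right) + 1193 = \left(-587 - 709\right) + 1193 = -1296 + 1193 = -103$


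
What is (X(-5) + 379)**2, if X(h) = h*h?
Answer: 163216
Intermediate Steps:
X(h) = h**2
(X(-5) + 379)**2 = ((-5)**2 + 379)**2 = (25 + 379)**2 = 404**2 = 163216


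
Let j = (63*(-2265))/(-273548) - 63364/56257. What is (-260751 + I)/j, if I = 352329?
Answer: -1409292911201208/9305502857 ≈ -1.5145e+5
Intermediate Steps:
j = -9305502857/15388989836 (j = -142695*(-1/273548) - 63364*1/56257 = 142695/273548 - 63364/56257 = -9305502857/15388989836 ≈ -0.60469)
(-260751 + I)/j = (-260751 + 352329)/(-9305502857/15388989836) = 91578*(-15388989836/9305502857) = -1409292911201208/9305502857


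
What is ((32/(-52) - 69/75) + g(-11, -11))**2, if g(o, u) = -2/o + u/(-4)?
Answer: 398760961/204490000 ≈ 1.9500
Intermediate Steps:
g(o, u) = -2/o - u/4 (g(o, u) = -2/o + u*(-1/4) = -2/o - u/4)
((32/(-52) - 69/75) + g(-11, -11))**2 = ((32/(-52) - 69/75) + (-2/(-11) - 1/4*(-11)))**2 = ((32*(-1/52) - 69*1/75) + (-2*(-1/11) + 11/4))**2 = ((-8/13 - 23/25) + (2/11 + 11/4))**2 = (-499/325 + 129/44)**2 = (19969/14300)**2 = 398760961/204490000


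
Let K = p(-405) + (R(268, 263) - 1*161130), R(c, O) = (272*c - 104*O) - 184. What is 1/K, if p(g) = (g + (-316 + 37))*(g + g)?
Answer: 1/438270 ≈ 2.2817e-6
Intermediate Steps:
R(c, O) = -184 - 104*O + 272*c (R(c, O) = (-104*O + 272*c) - 184 = -184 - 104*O + 272*c)
p(g) = 2*g*(-279 + g) (p(g) = (g - 279)*(2*g) = (-279 + g)*(2*g) = 2*g*(-279 + g))
K = 438270 (K = 2*(-405)*(-279 - 405) + ((-184 - 104*263 + 272*268) - 1*161130) = 2*(-405)*(-684) + ((-184 - 27352 + 72896) - 161130) = 554040 + (45360 - 161130) = 554040 - 115770 = 438270)
1/K = 1/438270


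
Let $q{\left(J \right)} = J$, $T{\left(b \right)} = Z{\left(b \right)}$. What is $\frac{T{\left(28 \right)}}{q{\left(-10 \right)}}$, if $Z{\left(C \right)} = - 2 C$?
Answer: $\frac{28}{5} \approx 5.6$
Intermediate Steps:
$T{\left(b \right)} = - 2 b$
$\frac{T{\left(28 \right)}}{q{\left(-10 \right)}} = \frac{\left(-2\right) 28}{-10} = \left(-56\right) \left(- \frac{1}{10}\right) = \frac{28}{5}$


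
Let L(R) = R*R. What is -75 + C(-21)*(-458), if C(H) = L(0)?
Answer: -75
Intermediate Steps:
L(R) = R²
C(H) = 0 (C(H) = 0² = 0)
-75 + C(-21)*(-458) = -75 + 0*(-458) = -75 + 0 = -75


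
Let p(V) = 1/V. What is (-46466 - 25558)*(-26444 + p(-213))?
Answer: 135226812584/71 ≈ 1.9046e+9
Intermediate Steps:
(-46466 - 25558)*(-26444 + p(-213)) = (-46466 - 25558)*(-26444 + 1/(-213)) = -72024*(-26444 - 1/213) = -72024*(-5632573/213) = 135226812584/71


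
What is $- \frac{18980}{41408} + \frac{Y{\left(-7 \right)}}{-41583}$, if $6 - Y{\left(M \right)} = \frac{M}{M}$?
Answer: $- \frac{197363095}{430467216} \approx -0.45849$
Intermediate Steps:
$Y{\left(M \right)} = 5$ ($Y{\left(M \right)} = 6 - \frac{M}{M} = 6 - 1 = 5$)
$- \frac{18980}{41408} + \frac{Y{\left(-7 \right)}}{-41583} = - \frac{18980}{41408} + \frac{5}{-41583} = \left(-18980\right) \frac{1}{41408} + 5 \left(- \frac{1}{41583}\right) = - \frac{4745}{10352} - \frac{5}{41583} = - \frac{197363095}{430467216}$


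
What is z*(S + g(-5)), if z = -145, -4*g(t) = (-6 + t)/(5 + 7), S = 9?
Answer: -64235/48 ≈ -1338.2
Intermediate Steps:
g(t) = ⅛ - t/48 (g(t) = -(-6 + t)/(4*(5 + 7)) = -(-6 + t)/(4*12) = -(-½ + t/12)/4 = ⅛ - t/48)
z*(S + g(-5)) = -145*(9 + (⅛ - 1/48*(-5))) = -145*(9 + (⅛ + 5/48)) = -145*(9 + 11/48) = -145*443/48 = -64235/48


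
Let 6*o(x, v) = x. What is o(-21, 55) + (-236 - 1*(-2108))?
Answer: 3737/2 ≈ 1868.5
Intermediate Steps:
o(x, v) = x/6
o(-21, 55) + (-236 - 1*(-2108)) = (⅙)*(-21) + (-236 - 1*(-2108)) = -7/2 + (-236 + 2108) = -7/2 + 1872 = 3737/2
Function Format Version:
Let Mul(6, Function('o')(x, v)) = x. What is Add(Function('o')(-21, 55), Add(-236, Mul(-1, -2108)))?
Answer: Rational(3737, 2) ≈ 1868.5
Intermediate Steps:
Function('o')(x, v) = Mul(Rational(1, 6), x)
Add(Function('o')(-21, 55), Add(-236, Mul(-1, -2108))) = Add(Mul(Rational(1, 6), -21), Add(-236, Mul(-1, -2108))) = Add(Rational(-7, 2), Add(-236, 2108)) = Add(Rational(-7, 2), 1872) = Rational(3737, 2)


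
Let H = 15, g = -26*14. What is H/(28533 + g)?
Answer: 15/28169 ≈ 0.00053250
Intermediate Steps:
g = -364
H/(28533 + g) = 15/(28533 - 364) = 15/28169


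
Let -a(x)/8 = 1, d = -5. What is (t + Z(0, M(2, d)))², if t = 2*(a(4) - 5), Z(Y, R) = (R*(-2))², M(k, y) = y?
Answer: 5476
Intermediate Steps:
a(x) = -8 (a(x) = -8*1 = -8)
Z(Y, R) = 4*R² (Z(Y, R) = (-2*R)² = 4*R²)
t = -26 (t = 2*(-8 - 5) = 2*(-13) = -26)
(t + Z(0, M(2, d)))² = (-26 + 4*(-5)²)² = (-26 + 4*25)² = (-26 + 100)² = 74² = 5476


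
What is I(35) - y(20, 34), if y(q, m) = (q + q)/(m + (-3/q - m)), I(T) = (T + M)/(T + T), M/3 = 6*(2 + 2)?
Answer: 56321/210 ≈ 268.20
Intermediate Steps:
M = 72 (M = 3*(6*(2 + 2)) = 3*(6*4) = 3*24 = 72)
I(T) = (72 + T)/(2*T) (I(T) = (T + 72)/(T + T) = (72 + T)/((2*T)) = (72 + T)*(1/(2*T)) = (72 + T)/(2*T))
y(q, m) = -2*q**2/3 (y(q, m) = (2*q)/(m + (-m - 3/q)) = (2*q)/((-3/q)) = (2*q)*(-q/3) = -2*q**2/3)
I(35) - y(20, 34) = (1/2)*(72 + 35)/35 - (-2)*20**2/3 = (1/2)*(1/35)*107 - (-2)*400/3 = 107/70 - 1*(-800/3) = 107/70 + 800/3 = 56321/210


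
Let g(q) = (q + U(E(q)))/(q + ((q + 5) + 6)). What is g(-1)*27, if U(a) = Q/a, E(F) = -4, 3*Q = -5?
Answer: -7/4 ≈ -1.7500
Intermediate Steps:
Q = -5/3 (Q = (⅓)*(-5) = -5/3 ≈ -1.6667)
U(a) = -5/(3*a)
g(q) = (5/12 + q)/(11 + 2*q) (g(q) = (q - 5/3/(-4))/(q + ((q + 5) + 6)) = (q - 5/3*(-¼))/(q + ((5 + q) + 6)) = (q + 5/12)/(q + (11 + q)) = (5/12 + q)/(11 + 2*q))
g(-1)*27 = ((5 + 12*(-1))/(12*(11 + 2*(-1))))*27 = ((5 - 12)/(12*(11 - 2)))*27 = ((1/12)*(-7)/9)*27 = ((1/12)*(⅑)*(-7))*27 = -7/108*27 = -7/4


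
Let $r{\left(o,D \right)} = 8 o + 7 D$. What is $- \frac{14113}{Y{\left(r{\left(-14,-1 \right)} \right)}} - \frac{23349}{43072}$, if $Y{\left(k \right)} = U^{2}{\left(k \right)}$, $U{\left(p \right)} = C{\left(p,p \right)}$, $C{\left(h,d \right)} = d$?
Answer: $- \frac{938520325}{609942592} \approx -1.5387$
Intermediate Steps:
$U{\left(p \right)} = p$
$r{\left(o,D \right)} = 7 D + 8 o$
$Y{\left(k \right)} = k^{2}$
$- \frac{14113}{Y{\left(r{\left(-14,-1 \right)} \right)}} - \frac{23349}{43072} = - \frac{14113}{\left(7 \left(-1\right) + 8 \left(-14\right)\right)^{2}} - \frac{23349}{43072} = - \frac{14113}{\left(-7 - 112\right)^{2}} - \frac{23349}{43072} = - \frac{14113}{\left(-119\right)^{2}} - \frac{23349}{43072} = - \frac{14113}{14161} - \frac{23349}{43072} = - \frac{938520325}{609942592}$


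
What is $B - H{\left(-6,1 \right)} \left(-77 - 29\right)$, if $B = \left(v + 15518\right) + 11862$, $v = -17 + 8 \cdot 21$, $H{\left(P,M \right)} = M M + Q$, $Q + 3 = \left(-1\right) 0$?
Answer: $27319$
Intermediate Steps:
$Q = -3$ ($Q = -3 - 0 = -3 + 0 = -3$)
$H{\left(P,M \right)} = -3 + M^{2}$ ($H{\left(P,M \right)} = M M - 3 = M^{2} - 3 = -3 + M^{2}$)
$v = 151$ ($v = -17 + 168 = 151$)
$B = 27531$ ($B = \left(151 + 15518\right) + 11862 = 15669 + 11862 = 27531$)
$B - H{\left(-6,1 \right)} \left(-77 - 29\right) = 27531 - \left(-3 + 1^{2}\right) \left(-77 - 29\right) = 27531 - \left(-3 + 1\right) \left(-106\right) = 27531 - \left(-2\right) \left(-106\right) = 27531 - 212 = 27319$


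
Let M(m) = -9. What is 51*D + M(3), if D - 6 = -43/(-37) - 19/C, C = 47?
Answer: 583701/1739 ≈ 335.65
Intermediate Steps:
D = 11752/1739 (D = 6 + (-43/(-37) - 19/47) = 6 + (-43*(-1/37) - 19*1/47) = 6 + (43/37 - 19/47) = 6 + 1318/1739 = 11752/1739 ≈ 6.7579)
51*D + M(3) = 51*(11752/1739) - 9 = 599352/1739 - 9 = 583701/1739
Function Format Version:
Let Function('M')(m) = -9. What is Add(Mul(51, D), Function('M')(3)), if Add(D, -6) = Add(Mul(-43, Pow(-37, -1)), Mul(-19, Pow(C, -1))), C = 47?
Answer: Rational(583701, 1739) ≈ 335.65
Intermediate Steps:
D = Rational(11752, 1739) (D = Add(6, Add(Mul(-43, Pow(-37, -1)), Mul(-19, Pow(47, -1)))) = Add(6, Add(Mul(-43, Rational(-1, 37)), Mul(-19, Rational(1, 47)))) = Add(6, Add(Rational(43, 37), Rational(-19, 47))) = Add(6, Rational(1318, 1739)) = Rational(11752, 1739) ≈ 6.7579)
Add(Mul(51, D), Function('M')(3)) = Add(Mul(51, Rational(11752, 1739)), -9) = Add(Rational(599352, 1739), -9) = Rational(583701, 1739)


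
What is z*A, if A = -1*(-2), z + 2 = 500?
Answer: 996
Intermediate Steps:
z = 498 (z = -2 + 500 = 498)
A = 2
z*A = 498*2 = 996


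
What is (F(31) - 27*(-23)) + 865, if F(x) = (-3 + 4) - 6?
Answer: 1481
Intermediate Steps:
F(x) = -5 (F(x) = 1 - 6 = -5)
(F(31) - 27*(-23)) + 865 = (-5 - 27*(-23)) + 865 = (-5 + 621) + 865 = 616 + 865 = 1481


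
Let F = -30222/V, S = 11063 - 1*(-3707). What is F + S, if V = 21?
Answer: 93316/7 ≈ 13331.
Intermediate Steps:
S = 14770 (S = 11063 + 3707 = 14770)
F = -10074/7 (F = -30222/21 = -30222*1/21 = -10074/7 ≈ -1439.1)
F + S = -10074/7 + 14770 = 93316/7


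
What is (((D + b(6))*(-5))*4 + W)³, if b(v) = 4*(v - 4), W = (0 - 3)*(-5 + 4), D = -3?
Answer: -912673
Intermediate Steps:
W = 3 (W = -3*(-1) = 3)
b(v) = -16 + 4*v (b(v) = 4*(-4 + v) = -16 + 4*v)
(((D + b(6))*(-5))*4 + W)³ = (((-3 + (-16 + 4*6))*(-5))*4 + 3)³ = (((-3 + (-16 + 24))*(-5))*4 + 3)³ = (((-3 + 8)*(-5))*4 + 3)³ = ((5*(-5))*4 + 3)³ = (-25*4 + 3)³ = (-100 + 3)³ = (-97)³ = -912673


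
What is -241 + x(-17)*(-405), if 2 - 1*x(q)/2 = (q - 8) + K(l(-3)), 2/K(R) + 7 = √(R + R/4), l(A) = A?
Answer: -4710781/211 - 3240*I*√15/211 ≈ -22326.0 - 59.471*I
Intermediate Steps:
K(R) = 2/(-7 + √5*√R/2) (K(R) = 2/(-7 + √(R + R/4)) = 2/(-7 + √(5*R/4)) = 2/(-7 + √5*√R/2))
x(q) = 20 - 8/(-14 + I*√15) - 2*q (x(q) = 4 - 2*((q - 8) + 4/(-14 + √5*√(-3))) = 4 - 2*((-8 + q) + 4/(-14 + √5*(I*√3))) = 4 - 2*((-8 + q) + 4/(-14 + I*√15)) = 4 - 2*(-8 + q + 4/(-14 + I*√15)) = 4 + (16 - 8/(-14 + I*√15) - 2*q) = 20 - 8/(-14 + I*√15) - 2*q)
-241 + x(-17)*(-405) = -241 + (4332/211 - 2*(-17) + 8*I*√15/211)*(-405) = -241 + (4332/211 + 34 + 8*I*√15/211)*(-405) = -241 + (11506/211 + 8*I*√15/211)*(-405) = -241 + (-4659930/211 - 3240*I*√15/211) = -4710781/211 - 3240*I*√15/211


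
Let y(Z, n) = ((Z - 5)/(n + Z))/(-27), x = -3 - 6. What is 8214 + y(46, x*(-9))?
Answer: 28165765/3429 ≈ 8214.0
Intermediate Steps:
x = -9
y(Z, n) = -(-5 + Z)/(27*(Z + n))
8214 + y(46, x*(-9)) = 8214 + (5 - 1*46)/(27*(46 - 9*(-9))) = 8214 + (5 - 46)/(27*(46 + 81)) = 8214 + (1/27)*(-41)/127 = 8214 + (1/27)*(1/127)*(-41) = 8214 - 41/3429 = 28165765/3429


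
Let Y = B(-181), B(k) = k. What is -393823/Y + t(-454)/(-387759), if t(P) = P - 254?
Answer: 50902846935/23394793 ≈ 2175.8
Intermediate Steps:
t(P) = -254 + P
Y = -181
-393823/Y + t(-454)/(-387759) = -393823/(-181) + (-254 - 454)/(-387759) = -393823*(-1/181) - 708*(-1/387759) = 393823/181 + 236/129253 = 50902846935/23394793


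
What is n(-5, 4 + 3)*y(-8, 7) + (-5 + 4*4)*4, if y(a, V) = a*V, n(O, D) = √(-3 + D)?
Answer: -68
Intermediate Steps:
y(a, V) = V*a
n(-5, 4 + 3)*y(-8, 7) + (-5 + 4*4)*4 = √(-3 + (4 + 3))*(7*(-8)) + (-5 + 4*4)*4 = √(-3 + 7)*(-56) + (-5 + 16)*4 = √4*(-56) + 11*4 = 2*(-56) + 44 = -112 + 44 = -68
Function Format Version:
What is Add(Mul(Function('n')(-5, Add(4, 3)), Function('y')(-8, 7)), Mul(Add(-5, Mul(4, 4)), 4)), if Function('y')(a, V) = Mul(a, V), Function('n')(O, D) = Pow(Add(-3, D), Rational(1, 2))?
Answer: -68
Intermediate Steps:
Function('y')(a, V) = Mul(V, a)
Add(Mul(Function('n')(-5, Add(4, 3)), Function('y')(-8, 7)), Mul(Add(-5, Mul(4, 4)), 4)) = Add(Mul(Pow(Add(-3, Add(4, 3)), Rational(1, 2)), Mul(7, -8)), Mul(Add(-5, Mul(4, 4)), 4)) = Add(Mul(Pow(Add(-3, 7), Rational(1, 2)), -56), Mul(Add(-5, 16), 4)) = Add(Mul(Pow(4, Rational(1, 2)), -56), Mul(11, 4)) = Add(Mul(2, -56), 44) = Add(-112, 44) = -68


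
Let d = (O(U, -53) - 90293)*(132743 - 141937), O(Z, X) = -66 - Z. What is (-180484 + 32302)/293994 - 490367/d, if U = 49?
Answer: -6850816437859/13576171745616 ≈ -0.50462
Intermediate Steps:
d = 831211152 (d = ((-66 - 1*49) - 90293)*(132743 - 141937) = ((-66 - 49) - 90293)*(-9194) = (-115 - 90293)*(-9194) = -90408*(-9194) = 831211152)
(-180484 + 32302)/293994 - 490367/d = (-180484 + 32302)/293994 - 490367/831211152 = -148182*1/293994 - 490367*1/831211152 = -24697/48999 - 490367/831211152 = -6850816437859/13576171745616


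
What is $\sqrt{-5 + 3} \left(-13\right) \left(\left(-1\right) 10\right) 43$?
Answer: $5590 i \sqrt{2} \approx 7905.5 i$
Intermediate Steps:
$\sqrt{-5 + 3} \left(-13\right) \left(\left(-1\right) 10\right) 43 = \sqrt{-2} \left(-13\right) \left(-10\right) 43 = i \sqrt{2} \left(-13\right) \left(-10\right) 43 = - 13 i \sqrt{2} \left(-10\right) 43 = 130 i \sqrt{2} \cdot 43 = 5590 i \sqrt{2}$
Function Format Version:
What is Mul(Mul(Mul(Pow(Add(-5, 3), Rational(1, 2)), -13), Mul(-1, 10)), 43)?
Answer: Mul(5590, I, Pow(2, Rational(1, 2))) ≈ Mul(7905.5, I)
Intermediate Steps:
Mul(Mul(Mul(Pow(Add(-5, 3), Rational(1, 2)), -13), Mul(-1, 10)), 43) = Mul(Mul(Mul(Pow(-2, Rational(1, 2)), -13), -10), 43) = Mul(Mul(Mul(Mul(I, Pow(2, Rational(1, 2))), -13), -10), 43) = Mul(Mul(Mul(-13, I, Pow(2, Rational(1, 2))), -10), 43) = Mul(Mul(130, I, Pow(2, Rational(1, 2))), 43) = Mul(5590, I, Pow(2, Rational(1, 2)))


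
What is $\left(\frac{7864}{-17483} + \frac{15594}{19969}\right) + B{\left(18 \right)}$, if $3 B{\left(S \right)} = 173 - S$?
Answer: $\frac{54460075243}{1047354081} \approx 51.998$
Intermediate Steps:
$B{\left(S \right)} = \frac{173}{3} - \frac{S}{3}$ ($B{\left(S \right)} = \frac{173 - S}{3} = \frac{173}{3} - \frac{S}{3}$)
$\left(\frac{7864}{-17483} + \frac{15594}{19969}\right) + B{\left(18 \right)} = \left(\frac{7864}{-17483} + \frac{15594}{19969}\right) + \left(\frac{173}{3} - 6\right) = \left(7864 \left(- \frac{1}{17483}\right) + 15594 \cdot \frac{1}{19969}\right) + \left(\frac{173}{3} - 6\right) = \left(- \frac{7864}{17483} + \frac{15594}{19969}\right) + \frac{155}{3} = \frac{115593686}{349118027} + \frac{155}{3} = \frac{54460075243}{1047354081}$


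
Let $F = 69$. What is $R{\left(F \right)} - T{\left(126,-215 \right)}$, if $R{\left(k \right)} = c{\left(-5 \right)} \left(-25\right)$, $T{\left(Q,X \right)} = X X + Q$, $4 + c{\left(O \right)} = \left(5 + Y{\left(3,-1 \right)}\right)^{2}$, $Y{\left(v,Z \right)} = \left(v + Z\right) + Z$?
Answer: $-47151$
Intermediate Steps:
$Y{\left(v,Z \right)} = v + 2 Z$ ($Y{\left(v,Z \right)} = \left(Z + v\right) + Z = v + 2 Z$)
$c{\left(O \right)} = 32$ ($c{\left(O \right)} = -4 + \left(5 + \left(3 + 2 \left(-1\right)\right)\right)^{2} = -4 + \left(5 + \left(3 - 2\right)\right)^{2} = -4 + \left(5 + 1\right)^{2} = -4 + 6^{2} = -4 + 36 = 32$)
$T{\left(Q,X \right)} = Q + X^{2}$ ($T{\left(Q,X \right)} = X^{2} + Q = Q + X^{2}$)
$R{\left(k \right)} = -800$ ($R{\left(k \right)} = 32 \left(-25\right) = -800$)
$R{\left(F \right)} - T{\left(126,-215 \right)} = -800 - \left(126 + \left(-215\right)^{2}\right) = -800 - \left(126 + 46225\right) = -800 - 46351 = -47151$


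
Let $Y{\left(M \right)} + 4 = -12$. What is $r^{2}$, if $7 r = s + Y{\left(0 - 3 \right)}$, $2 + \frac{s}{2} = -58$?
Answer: $\frac{18496}{49} \approx 377.47$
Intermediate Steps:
$Y{\left(M \right)} = -16$ ($Y{\left(M \right)} = -4 - 12 = -16$)
$s = -120$ ($s = -4 + 2 \left(-58\right) = -4 - 116 = -120$)
$r = - \frac{136}{7}$ ($r = \frac{-120 - 16}{7} = \frac{1}{7} \left(-136\right) = - \frac{136}{7} \approx -19.429$)
$r^{2} = \left(- \frac{136}{7}\right)^{2} = \frac{18496}{49}$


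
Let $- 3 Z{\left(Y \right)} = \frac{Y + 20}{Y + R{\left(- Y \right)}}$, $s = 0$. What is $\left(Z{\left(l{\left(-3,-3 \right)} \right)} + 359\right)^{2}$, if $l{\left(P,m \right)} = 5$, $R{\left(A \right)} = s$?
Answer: $\frac{1149184}{9} \approx 1.2769 \cdot 10^{5}$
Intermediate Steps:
$R{\left(A \right)} = 0$
$Z{\left(Y \right)} = - \frac{20 + Y}{3 Y}$ ($Z{\left(Y \right)} = - \frac{\left(Y + 20\right) \frac{1}{Y + 0}}{3} = - \frac{\left(20 + Y\right) \frac{1}{Y}}{3} = - \frac{\frac{1}{Y} \left(20 + Y\right)}{3} = - \frac{20 + Y}{3 Y}$)
$\left(Z{\left(l{\left(-3,-3 \right)} \right)} + 359\right)^{2} = \left(\frac{-20 - 5}{3 \cdot 5} + 359\right)^{2} = \left(\frac{1}{3} \cdot \frac{1}{5} \left(-20 - 5\right) + 359\right)^{2} = \left(\frac{1}{3} \cdot \frac{1}{5} \left(-25\right) + 359\right)^{2} = \left(- \frac{5}{3} + 359\right)^{2} = \left(\frac{1072}{3}\right)^{2} = \frac{1149184}{9}$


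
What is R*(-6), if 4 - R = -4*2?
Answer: -72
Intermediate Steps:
R = 12 (R = 4 - (-4)*2 = 4 - 1*(-8) = 4 + 8 = 12)
R*(-6) = 12*(-6) = -72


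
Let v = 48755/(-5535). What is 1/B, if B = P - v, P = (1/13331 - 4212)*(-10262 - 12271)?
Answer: 14757417/1400611736069882 ≈ 1.0536e-8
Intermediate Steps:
P = 1265231803143/13331 (P = (1/13331 - 4212)*(-22533) = -56150171/13331*(-22533) = 1265231803143/13331 ≈ 9.4909e+7)
v = -9751/1107 (v = 48755*(-1/5535) = -9751/1107 ≈ -8.8085)
B = 1400611736069882/14757417 (B = 1265231803143/13331 - 1*(-9751/1107) = 1265231803143/13331 + 9751/1107 = 1400611736069882/14757417 ≈ 9.4909e+7)
1/B = 1/(1400611736069882/14757417) = 14757417/1400611736069882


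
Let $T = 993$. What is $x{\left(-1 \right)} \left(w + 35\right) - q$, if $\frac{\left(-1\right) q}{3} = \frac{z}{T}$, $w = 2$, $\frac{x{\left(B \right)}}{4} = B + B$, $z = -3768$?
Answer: $- \frac{101744}{331} \approx -307.38$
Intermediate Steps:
$x{\left(B \right)} = 8 B$ ($x{\left(B \right)} = 4 \left(B + B\right) = 4 \cdot 2 B = 8 B$)
$q = \frac{3768}{331}$ ($q = - 3 \left(- \frac{3768}{993}\right) = - 3 \left(\left(-3768\right) \frac{1}{993}\right) = \left(-3\right) \left(- \frac{1256}{331}\right) = \frac{3768}{331} \approx 11.384$)
$x{\left(-1 \right)} \left(w + 35\right) - q = 8 \left(-1\right) \left(2 + 35\right) - \frac{3768}{331} = \left(-8\right) 37 - \frac{3768}{331} = -296 - \frac{3768}{331} = - \frac{101744}{331}$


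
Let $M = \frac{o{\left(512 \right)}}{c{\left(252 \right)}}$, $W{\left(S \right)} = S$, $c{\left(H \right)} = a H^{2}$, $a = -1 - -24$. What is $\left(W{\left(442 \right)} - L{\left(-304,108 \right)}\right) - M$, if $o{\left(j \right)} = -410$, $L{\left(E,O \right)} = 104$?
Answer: $\frac{246840253}{730296} \approx 338.0$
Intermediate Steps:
$a = 23$ ($a = -1 + 24 = 23$)
$c{\left(H \right)} = 23 H^{2}$
$M = - \frac{205}{730296}$ ($M = - \frac{410}{23 \cdot 252^{2}} = - \frac{410}{23 \cdot 63504} = - \frac{410}{1460592} = \left(-410\right) \frac{1}{1460592} = - \frac{205}{730296} \approx -0.00028071$)
$\left(W{\left(442 \right)} - L{\left(-304,108 \right)}\right) - M = \left(442 - 104\right) - - \frac{205}{730296} = \left(442 - 104\right) + \frac{205}{730296} = 338 + \frac{205}{730296} = \frac{246840253}{730296}$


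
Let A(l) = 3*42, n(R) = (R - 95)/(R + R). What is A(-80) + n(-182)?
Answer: 46141/364 ≈ 126.76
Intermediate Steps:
n(R) = (-95 + R)/(2*R) (n(R) = (-95 + R)/((2*R)) = (-95 + R)*(1/(2*R)) = (-95 + R)/(2*R))
A(l) = 126
A(-80) + n(-182) = 126 + (½)*(-95 - 182)/(-182) = 126 + (½)*(-1/182)*(-277) = 126 + 277/364 = 46141/364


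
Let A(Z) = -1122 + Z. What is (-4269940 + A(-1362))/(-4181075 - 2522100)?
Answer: 4272424/6703175 ≈ 0.63737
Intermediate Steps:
(-4269940 + A(-1362))/(-4181075 - 2522100) = (-4269940 + (-1122 - 1362))/(-4181075 - 2522100) = (-4269940 - 2484)/(-6703175) = -4272424*(-1/6703175) = 4272424/6703175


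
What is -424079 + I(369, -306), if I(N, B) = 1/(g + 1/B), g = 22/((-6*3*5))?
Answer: -160727471/379 ≈ -4.2408e+5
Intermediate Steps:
g = -11/45 (g = 22/((-18*5)) = 22/(-90) = 22*(-1/90) = -11/45 ≈ -0.24444)
I(N, B) = 1/(-11/45 + 1/B)
-424079 + I(369, -306) = -424079 + 45*(-306)/(45 - 11*(-306)) = -424079 + 45*(-306)/(45 + 3366) = -424079 + 45*(-306)/3411 = -424079 + 45*(-306)*(1/3411) = -424079 - 1530/379 = -160727471/379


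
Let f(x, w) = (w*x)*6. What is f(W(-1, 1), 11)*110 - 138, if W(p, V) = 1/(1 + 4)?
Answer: 1314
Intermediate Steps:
W(p, V) = ⅕ (W(p, V) = 1/5 = ⅕)
f(x, w) = 6*w*x
f(W(-1, 1), 11)*110 - 138 = (6*11*(⅕))*110 - 138 = (66/5)*110 - 138 = 1452 - 138 = 1314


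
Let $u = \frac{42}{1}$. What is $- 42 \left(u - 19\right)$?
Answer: $-966$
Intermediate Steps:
$u = 42$ ($u = 42 \cdot 1 = 42$)
$- 42 \left(u - 19\right) = - 42 \left(42 - 19\right) = \left(-42\right) 23 = -966$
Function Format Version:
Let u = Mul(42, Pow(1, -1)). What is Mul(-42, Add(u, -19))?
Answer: -966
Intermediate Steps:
u = 42 (u = Mul(42, 1) = 42)
Mul(-42, Add(u, -19)) = Mul(-42, Add(42, -19)) = Mul(-42, 23) = -966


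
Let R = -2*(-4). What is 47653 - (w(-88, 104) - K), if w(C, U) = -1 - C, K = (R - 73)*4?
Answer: 47306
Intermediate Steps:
R = 8
K = -260 (K = (8 - 73)*4 = -65*4 = -260)
47653 - (w(-88, 104) - K) = 47653 - ((-1 - 1*(-88)) - 1*(-260)) = 47653 - ((-1 + 88) + 260) = 47653 - (87 + 260) = 47653 - 1*347 = 47653 - 347 = 47306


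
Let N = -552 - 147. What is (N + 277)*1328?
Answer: -560416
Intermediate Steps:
N = -699
(N + 277)*1328 = (-699 + 277)*1328 = -422*1328 = -560416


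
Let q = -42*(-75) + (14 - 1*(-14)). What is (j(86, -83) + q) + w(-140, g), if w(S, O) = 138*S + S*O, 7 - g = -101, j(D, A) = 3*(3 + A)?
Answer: -31502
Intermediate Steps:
j(D, A) = 9 + 3*A
g = 108 (g = 7 - 1*(-101) = 7 + 101 = 108)
w(S, O) = 138*S + O*S
q = 3178 (q = 3150 + (14 + 14) = 3150 + 28 = 3178)
(j(86, -83) + q) + w(-140, g) = ((9 + 3*(-83)) + 3178) - 140*(138 + 108) = ((9 - 249) + 3178) - 140*246 = (-240 + 3178) - 34440 = 2938 - 34440 = -31502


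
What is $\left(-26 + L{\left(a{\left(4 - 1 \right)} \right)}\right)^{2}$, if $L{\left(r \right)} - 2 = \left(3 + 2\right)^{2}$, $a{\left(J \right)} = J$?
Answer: $1$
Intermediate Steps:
$L{\left(r \right)} = 27$ ($L{\left(r \right)} = 2 + \left(3 + 2\right)^{2} = 2 + 5^{2} = 2 + 25 = 27$)
$\left(-26 + L{\left(a{\left(4 - 1 \right)} \right)}\right)^{2} = \left(-26 + 27\right)^{2} = 1^{2} = 1$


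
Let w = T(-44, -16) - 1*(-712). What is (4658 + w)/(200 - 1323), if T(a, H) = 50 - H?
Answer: -5436/1123 ≈ -4.8406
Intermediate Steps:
w = 778 (w = (50 - 1*(-16)) - 1*(-712) = (50 + 16) + 712 = 66 + 712 = 778)
(4658 + w)/(200 - 1323) = (4658 + 778)/(200 - 1323) = 5436/(-1123) = 5436*(-1/1123) = -5436/1123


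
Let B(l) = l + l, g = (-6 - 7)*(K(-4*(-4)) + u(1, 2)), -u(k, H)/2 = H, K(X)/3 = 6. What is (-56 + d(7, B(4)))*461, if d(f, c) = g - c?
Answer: -113406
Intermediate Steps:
K(X) = 18 (K(X) = 3*6 = 18)
u(k, H) = -2*H
g = -182 (g = (-6 - 7)*(18 - 2*2) = -13*(18 - 4) = -13*14 = -182)
B(l) = 2*l
d(f, c) = -182 - c
(-56 + d(7, B(4)))*461 = (-56 + (-182 - 2*4))*461 = (-56 + (-182 - 1*8))*461 = (-56 + (-182 - 8))*461 = (-56 - 190)*461 = -246*461 = -113406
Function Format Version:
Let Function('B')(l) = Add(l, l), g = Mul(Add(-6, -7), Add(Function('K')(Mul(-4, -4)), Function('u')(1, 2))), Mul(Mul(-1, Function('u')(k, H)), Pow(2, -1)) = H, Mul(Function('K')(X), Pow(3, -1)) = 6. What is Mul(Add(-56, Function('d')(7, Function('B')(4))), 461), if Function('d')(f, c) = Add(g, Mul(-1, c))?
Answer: -113406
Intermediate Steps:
Function('K')(X) = 18 (Function('K')(X) = Mul(3, 6) = 18)
Function('u')(k, H) = Mul(-2, H)
g = -182 (g = Mul(Add(-6, -7), Add(18, Mul(-2, 2))) = Mul(-13, Add(18, -4)) = Mul(-13, 14) = -182)
Function('B')(l) = Mul(2, l)
Function('d')(f, c) = Add(-182, Mul(-1, c))
Mul(Add(-56, Function('d')(7, Function('B')(4))), 461) = Mul(Add(-56, Add(-182, Mul(-1, Mul(2, 4)))), 461) = Mul(Add(-56, Add(-182, Mul(-1, 8))), 461) = Mul(Add(-56, Add(-182, -8)), 461) = Mul(Add(-56, -190), 461) = Mul(-246, 461) = -113406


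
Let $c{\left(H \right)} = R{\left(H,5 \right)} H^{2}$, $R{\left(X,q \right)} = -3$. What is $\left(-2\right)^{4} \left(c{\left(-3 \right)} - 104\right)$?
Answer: $-2096$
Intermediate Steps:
$c{\left(H \right)} = - 3 H^{2}$
$\left(-2\right)^{4} \left(c{\left(-3 \right)} - 104\right) = \left(-2\right)^{4} \left(- 3 \left(-3\right)^{2} - 104\right) = 16 \left(\left(-3\right) 9 - 104\right) = 16 \left(-27 - 104\right) = 16 \left(-131\right) = -2096$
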